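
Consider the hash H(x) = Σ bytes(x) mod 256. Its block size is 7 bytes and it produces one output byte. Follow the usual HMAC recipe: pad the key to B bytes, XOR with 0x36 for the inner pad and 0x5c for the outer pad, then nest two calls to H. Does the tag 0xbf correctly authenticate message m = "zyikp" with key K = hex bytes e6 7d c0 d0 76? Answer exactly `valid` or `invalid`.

valid

Key hex bytes e6 7d c0 d0 76 is 5 bytes ≤ B = 7; zero-pad to 7 bytes: K' = e6 7d c0 d0 76 00 00.
K' ⊕ ipad = d0 4b f6 e6 40 36 36; K' ⊕ opad = ba 21 9c 8c 2a 5c 5c.
Inner hash: sum = 208+75+246+230+64+54+54+122+121+105+107+112 = 1498; mod 256 = 218 → da.
Outer hash (recomputed tag): sum = 186+33+156+140+42+92+92+218 = 959; mod 256 = 191 → bf.
Recomputed tag = bf; claimed = bf → match.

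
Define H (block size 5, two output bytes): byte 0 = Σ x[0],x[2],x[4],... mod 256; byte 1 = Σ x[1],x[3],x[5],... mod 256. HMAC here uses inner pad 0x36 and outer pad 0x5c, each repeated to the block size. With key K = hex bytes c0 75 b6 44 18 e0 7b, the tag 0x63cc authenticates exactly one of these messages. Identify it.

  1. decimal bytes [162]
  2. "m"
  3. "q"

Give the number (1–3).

3

Key hex bytes c0 75 b6 44 18 e0 7b is 7 bytes > B = 5, so hash it first: H(key) = 09 99, then zero-pad to 5 bytes: K' = 09 99 00 00 00.
K' ⊕ ipad = 3f af 36 36 36; K' ⊕ opad = 55 c5 5c 5c 5c.
m1: inner = H(3f af 36 36 36 a2) = ab 87; tag = H(55 c5 5c 5c 5c ab 87) = 94cc
m2: inner = H(3f af 36 36 36 6d) = ab 52; tag = H(55 c5 5c 5c 5c ab 52) = 5fcc
m3: inner = H(3f af 36 36 36 71) = ab 56; tag = H(55 c5 5c 5c 5c ab 56) = 63cc ← matches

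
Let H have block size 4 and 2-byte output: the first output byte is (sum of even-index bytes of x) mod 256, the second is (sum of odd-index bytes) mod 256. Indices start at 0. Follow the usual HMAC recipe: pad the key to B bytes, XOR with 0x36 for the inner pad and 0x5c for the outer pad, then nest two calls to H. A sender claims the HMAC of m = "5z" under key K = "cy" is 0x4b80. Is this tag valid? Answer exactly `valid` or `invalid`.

Key "cy" = 63 79 is 2 bytes ≤ B = 4; zero-pad to 4 bytes: K' = 63 79 00 00.
K' ⊕ ipad = 55 4f 36 36; K' ⊕ opad = 3f 25 5c 5c.
Inner hash: even-index sum = 192 mod 256 = 192; odd-index sum = 255 mod 256 = 255 → c0 ff.
Outer hash (recomputed tag): even-index sum = 347 mod 256 = 91; odd-index sum = 384 mod 256 = 128 → 5b 80.
Recomputed tag = 5b80; claimed = 4b80 → mismatch.

invalid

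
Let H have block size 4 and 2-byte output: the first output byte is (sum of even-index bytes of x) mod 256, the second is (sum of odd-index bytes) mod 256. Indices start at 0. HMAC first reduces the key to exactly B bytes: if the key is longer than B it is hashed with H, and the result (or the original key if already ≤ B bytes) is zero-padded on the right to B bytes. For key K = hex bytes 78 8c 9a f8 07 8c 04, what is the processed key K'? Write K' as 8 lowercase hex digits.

|K| = 7 > B = 4, so first hash the key.
H(K): even-index sum = 285 mod 256 = 29; odd-index sum = 528 mod 256 = 16 → 1d 10.
Zero-pad H(K) = 1d 10 to 4 bytes: K' = 1d 10 00 00.

1d100000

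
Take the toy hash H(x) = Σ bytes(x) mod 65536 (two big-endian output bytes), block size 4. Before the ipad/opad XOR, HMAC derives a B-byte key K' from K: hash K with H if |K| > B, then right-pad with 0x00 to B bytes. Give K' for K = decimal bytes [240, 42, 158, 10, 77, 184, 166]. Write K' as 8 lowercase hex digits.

036d0000

|K| = 7 > B = 4, so first hash the key.
H(K): sum = 240+42+158+10+77+184+166 = 877 → 03 6d.
Zero-pad H(K) = 03 6d to 4 bytes: K' = 03 6d 00 00.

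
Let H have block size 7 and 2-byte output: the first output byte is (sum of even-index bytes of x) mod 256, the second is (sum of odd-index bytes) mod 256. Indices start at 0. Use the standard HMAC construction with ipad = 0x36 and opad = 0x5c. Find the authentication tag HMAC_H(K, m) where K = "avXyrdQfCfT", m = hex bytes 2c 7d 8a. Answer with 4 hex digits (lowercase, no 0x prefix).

ae3f

Key "avXyrdQfCfT" = 61 76 58 79 72 64 51 66 43 66 54 is 11 bytes > B = 7, so hash it first: H(key) = 13 1f, then zero-pad to 7 bytes: K' = 13 1f 00 00 00 00 00.
K' ⊕ ipad = 25 29 36 36 36 36 36.  K' ⊕ opad = 4f 43 5c 5c 5c 5c 5c.
Inner input = (K'⊕ipad) ∥ m = 25 29 36 36 36 36 36 ∥ 2c 7d 8a.
Inner hash: even-index sum = 324 mod 256 = 68; odd-index sum = 331 mod 256 = 75 → 44 4b.
Outer input = (K'⊕opad) ∥ inner = 4f 43 5c 5c 5c 5c 5c ∥ 44 4b.
Outer hash (tag): even-index sum = 430 mod 256 = 174; odd-index sum = 319 mod 256 = 63 → ae 3f.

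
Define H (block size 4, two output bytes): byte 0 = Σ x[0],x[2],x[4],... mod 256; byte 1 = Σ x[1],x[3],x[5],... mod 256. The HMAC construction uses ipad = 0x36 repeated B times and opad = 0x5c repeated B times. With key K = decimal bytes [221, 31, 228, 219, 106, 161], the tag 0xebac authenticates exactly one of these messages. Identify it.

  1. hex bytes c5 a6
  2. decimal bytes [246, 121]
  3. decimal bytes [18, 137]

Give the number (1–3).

1

Key decimal bytes [221, 31, 228, 219, 106, 161] = dd 1f e4 db 6a a1 is 6 bytes > B = 4, so hash it first: H(key) = 2b 9b, then zero-pad to 4 bytes: K' = 2b 9b 00 00.
K' ⊕ ipad = 1d ad 36 36; K' ⊕ opad = 77 c7 5c 5c.
m1: inner = H(1d ad 36 36 c5 a6) = 18 89; tag = H(77 c7 5c 5c 18 89) = ebac ← matches
m2: inner = H(1d ad 36 36 f6 79) = 49 5c; tag = H(77 c7 5c 5c 49 5c) = 1c7f
m3: inner = H(1d ad 36 36 12 89) = 65 6c; tag = H(77 c7 5c 5c 65 6c) = 388f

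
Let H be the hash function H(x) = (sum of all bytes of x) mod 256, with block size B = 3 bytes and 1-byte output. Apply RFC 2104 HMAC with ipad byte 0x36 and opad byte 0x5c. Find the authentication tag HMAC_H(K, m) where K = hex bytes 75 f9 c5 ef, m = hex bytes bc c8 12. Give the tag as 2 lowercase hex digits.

Key hex bytes 75 f9 c5 ef is 4 bytes > B = 3, so hash it first: H(key) = 22, then zero-pad to 3 bytes: K' = 22 00 00.
K' ⊕ ipad = 14 36 36.  K' ⊕ opad = 7e 5c 5c.
Inner input = (K'⊕ipad) ∥ m = 14 36 36 ∥ bc c8 12.
Inner hash: sum = 20+54+54+188+200+18 = 534; mod 256 = 22 → 16.
Outer input = (K'⊕opad) ∥ inner = 7e 5c 5c ∥ 16.
Outer hash (tag): sum = 126+92+92+22 = 332; mod 256 = 76 → 4c.

4c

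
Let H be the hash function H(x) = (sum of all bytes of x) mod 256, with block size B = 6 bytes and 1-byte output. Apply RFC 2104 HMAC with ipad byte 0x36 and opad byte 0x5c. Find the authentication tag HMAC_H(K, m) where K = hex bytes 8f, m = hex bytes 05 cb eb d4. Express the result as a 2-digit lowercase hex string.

Key hex bytes 8f is 1 byte ≤ B = 6; zero-pad to 6 bytes: K' = 8f 00 00 00 00 00.
K' ⊕ ipad = b9 36 36 36 36 36.  K' ⊕ opad = d3 5c 5c 5c 5c 5c.
Inner input = (K'⊕ipad) ∥ m = b9 36 36 36 36 36 ∥ 05 cb eb d4.
Inner hash: sum = 185+54+54+54+54+54+5+203+235+212 = 1110; mod 256 = 86 → 56.
Outer input = (K'⊕opad) ∥ inner = d3 5c 5c 5c 5c 5c ∥ 56.
Outer hash (tag): sum = 211+92+92+92+92+92+86 = 757; mod 256 = 245 → f5.

f5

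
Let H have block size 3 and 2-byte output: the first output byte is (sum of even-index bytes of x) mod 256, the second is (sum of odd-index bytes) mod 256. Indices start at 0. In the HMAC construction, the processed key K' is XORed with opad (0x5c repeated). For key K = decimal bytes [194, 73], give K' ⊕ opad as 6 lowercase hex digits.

Key decimal bytes [194, 73] = c2 49 is 2 bytes ≤ B = 3; zero-pad to 3 bytes: K' = c2 49 00.
XOR each byte with 0x5c: c2⊕5c=9e, 49⊕5c=15, 00⊕5c=5c.

9e155c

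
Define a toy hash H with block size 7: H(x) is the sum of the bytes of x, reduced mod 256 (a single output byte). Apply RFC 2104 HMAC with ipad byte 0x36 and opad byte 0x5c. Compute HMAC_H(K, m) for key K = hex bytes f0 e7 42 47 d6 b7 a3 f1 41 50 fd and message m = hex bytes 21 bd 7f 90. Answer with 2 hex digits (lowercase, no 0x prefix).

e5

Key hex bytes f0 e7 42 47 d6 b7 a3 f1 41 50 fd is 11 bytes > B = 7, so hash it first: H(key) = 0f, then zero-pad to 7 bytes: K' = 0f 00 00 00 00 00 00.
K' ⊕ ipad = 39 36 36 36 36 36 36.  K' ⊕ opad = 53 5c 5c 5c 5c 5c 5c.
Inner input = (K'⊕ipad) ∥ m = 39 36 36 36 36 36 36 ∥ 21 bd 7f 90.
Inner hash: sum = 57+54+54+54+54+54+54+33+189+127+144 = 874; mod 256 = 106 → 6a.
Outer input = (K'⊕opad) ∥ inner = 53 5c 5c 5c 5c 5c 5c ∥ 6a.
Outer hash (tag): sum = 83+92+92+92+92+92+92+106 = 741; mod 256 = 229 → e5.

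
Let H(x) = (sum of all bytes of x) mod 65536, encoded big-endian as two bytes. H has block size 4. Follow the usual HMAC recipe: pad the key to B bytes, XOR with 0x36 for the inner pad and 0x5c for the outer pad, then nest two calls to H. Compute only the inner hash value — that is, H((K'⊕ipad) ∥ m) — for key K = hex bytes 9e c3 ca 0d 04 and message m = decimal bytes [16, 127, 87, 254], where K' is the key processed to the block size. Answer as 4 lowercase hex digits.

Key hex bytes 9e c3 ca 0d 04 is 5 bytes > B = 4, so hash it first: H(key) = 02 3c, then zero-pad to 4 bytes: K' = 02 3c 00 00.
K' ⊕ ipad = 34 0a 36 36.
Inner input = 34 0a 36 36 ∥ 10 7f 57 fe.
Inner hash: sum = 52+10+54+54+16+127+87+254 = 654 → 02 8e.

028e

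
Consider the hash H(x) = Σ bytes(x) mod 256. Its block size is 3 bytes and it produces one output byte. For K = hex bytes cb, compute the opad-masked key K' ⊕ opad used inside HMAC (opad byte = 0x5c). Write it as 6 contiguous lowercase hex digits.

Key hex bytes cb is 1 byte ≤ B = 3; zero-pad to 3 bytes: K' = cb 00 00.
XOR each byte with 0x5c: cb⊕5c=97, 00⊕5c=5c, 00⊕5c=5c.

975c5c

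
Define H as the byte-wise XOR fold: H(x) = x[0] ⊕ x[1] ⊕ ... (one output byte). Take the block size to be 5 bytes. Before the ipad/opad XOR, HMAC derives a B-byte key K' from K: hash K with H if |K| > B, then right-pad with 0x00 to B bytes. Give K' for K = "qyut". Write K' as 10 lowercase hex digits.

7179757400

Key "qyut" = 71 79 75 74 is 4 bytes ≤ B = 5; zero-pad to 5 bytes: K' = 71 79 75 74 00.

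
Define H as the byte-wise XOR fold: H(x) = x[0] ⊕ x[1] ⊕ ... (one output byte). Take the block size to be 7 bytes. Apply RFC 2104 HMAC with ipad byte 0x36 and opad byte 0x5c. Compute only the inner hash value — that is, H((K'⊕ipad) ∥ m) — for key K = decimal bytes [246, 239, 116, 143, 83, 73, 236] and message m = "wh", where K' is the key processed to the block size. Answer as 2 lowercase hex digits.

Key decimal bytes [246, 239, 116, 143, 83, 73, 236] = f6 ef 74 8f 53 49 ec is exactly B = 7 bytes: K' = f6 ef 74 8f 53 49 ec.
K' ⊕ ipad = c0 d9 42 b9 65 7f da.
Inner input = c0 d9 42 b9 65 7f da ∥ 77 68.
Inner hash: XOR c0⊕d9⊕42⊕b9⊕65⊕7f⊕da⊕77⊕68 = 3d.

3d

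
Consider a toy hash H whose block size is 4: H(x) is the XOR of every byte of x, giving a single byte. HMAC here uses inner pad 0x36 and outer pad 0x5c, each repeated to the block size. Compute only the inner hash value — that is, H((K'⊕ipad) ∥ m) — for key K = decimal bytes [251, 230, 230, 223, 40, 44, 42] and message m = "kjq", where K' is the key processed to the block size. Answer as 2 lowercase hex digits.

Key decimal bytes [251, 230, 230, 223, 40, 44, 42] = fb e6 e6 df 28 2c 2a is 7 bytes > B = 4, so hash it first: H(key) = 0a, then zero-pad to 4 bytes: K' = 0a 00 00 00.
K' ⊕ ipad = 3c 36 36 36.
Inner input = 3c 36 36 36 ∥ 6b 6a 71.
Inner hash: XOR 3c⊕36⊕36⊕36⊕6b⊕6a⊕71 = 7a.

7a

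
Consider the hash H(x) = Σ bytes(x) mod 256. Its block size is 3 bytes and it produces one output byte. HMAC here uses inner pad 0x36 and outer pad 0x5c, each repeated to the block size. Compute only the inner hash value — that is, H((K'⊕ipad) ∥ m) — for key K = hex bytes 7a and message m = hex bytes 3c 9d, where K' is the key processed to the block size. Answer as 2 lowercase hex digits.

91

Key hex bytes 7a is 1 byte ≤ B = 3; zero-pad to 3 bytes: K' = 7a 00 00.
K' ⊕ ipad = 4c 36 36.
Inner input = 4c 36 36 ∥ 3c 9d.
Inner hash: sum = 76+54+54+60+157 = 401; mod 256 = 145 → 91.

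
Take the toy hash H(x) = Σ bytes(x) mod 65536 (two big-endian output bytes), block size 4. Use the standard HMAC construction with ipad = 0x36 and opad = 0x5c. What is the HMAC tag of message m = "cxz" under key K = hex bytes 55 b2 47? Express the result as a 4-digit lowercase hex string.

0253

Key hex bytes 55 b2 47 is 3 bytes ≤ B = 4; zero-pad to 4 bytes: K' = 55 b2 47 00.
K' ⊕ ipad = 63 84 71 36.  K' ⊕ opad = 09 ee 1b 5c.
Inner input = (K'⊕ipad) ∥ m = 63 84 71 36 ∥ 63 78 7a.
Inner hash: sum = 99+132+113+54+99+120+122 = 739 → 02 e3.
Outer input = (K'⊕opad) ∥ inner = 09 ee 1b 5c ∥ 02 e3.
Outer hash (tag): sum = 9+238+27+92+2+227 = 595 → 02 53.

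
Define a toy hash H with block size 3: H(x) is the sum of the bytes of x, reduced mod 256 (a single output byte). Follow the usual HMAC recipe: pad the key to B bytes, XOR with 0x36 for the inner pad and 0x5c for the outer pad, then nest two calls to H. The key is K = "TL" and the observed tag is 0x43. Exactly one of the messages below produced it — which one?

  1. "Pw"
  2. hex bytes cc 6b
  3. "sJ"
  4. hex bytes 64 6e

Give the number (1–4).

3

Key "TL" = 54 4c is 2 bytes ≤ B = 3; zero-pad to 3 bytes: K' = 54 4c 00.
K' ⊕ ipad = 62 7a 36; K' ⊕ opad = 08 10 5c.
m1: inner = H(62 7a 36 50 77) = d9; tag = H(08 10 5c d9) = 4d
m2: inner = H(62 7a 36 cc 6b) = 49; tag = H(08 10 5c 49) = bd
m3: inner = H(62 7a 36 73 4a) = cf; tag = H(08 10 5c cf) = 43 ← matches
m4: inner = H(62 7a 36 64 6e) = e4; tag = H(08 10 5c e4) = 58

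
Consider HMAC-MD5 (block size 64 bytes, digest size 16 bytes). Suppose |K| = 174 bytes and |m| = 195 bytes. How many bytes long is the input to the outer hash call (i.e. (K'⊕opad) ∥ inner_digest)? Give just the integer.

Key is 174 > 64 bytes, so it is hashed to 16 bytes then zero-padded to 64: |K'| = 64.
Outer input = (K'⊕opad) ∥ H(inner) → 64 + 16 = 80 bytes.

80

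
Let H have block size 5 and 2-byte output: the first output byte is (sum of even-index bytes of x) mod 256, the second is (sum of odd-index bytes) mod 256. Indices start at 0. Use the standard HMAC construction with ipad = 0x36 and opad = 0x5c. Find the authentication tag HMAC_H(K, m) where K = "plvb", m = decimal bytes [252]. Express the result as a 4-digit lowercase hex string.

Key "plvb" = 70 6c 76 62 is 4 bytes ≤ B = 5; zero-pad to 5 bytes: K' = 70 6c 76 62 00.
K' ⊕ ipad = 46 5a 40 54 36.  K' ⊕ opad = 2c 30 2a 3e 5c.
Inner input = (K'⊕ipad) ∥ m = 46 5a 40 54 36 ∥ fc.
Inner hash: even-index sum = 188 mod 256 = 188; odd-index sum = 426 mod 256 = 170 → bc aa.
Outer input = (K'⊕opad) ∥ inner = 2c 30 2a 3e 5c ∥ bc aa.
Outer hash (tag): even-index sum = 348 mod 256 = 92; odd-index sum = 298 mod 256 = 42 → 5c 2a.

5c2a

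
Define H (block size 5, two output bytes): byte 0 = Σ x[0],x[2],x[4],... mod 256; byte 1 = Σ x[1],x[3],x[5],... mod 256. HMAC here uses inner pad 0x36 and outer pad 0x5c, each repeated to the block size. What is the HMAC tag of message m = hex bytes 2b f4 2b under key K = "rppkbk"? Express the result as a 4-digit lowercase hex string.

cc48

Key "rppkbk" = 72 70 70 6b 62 6b is 6 bytes > B = 5, so hash it first: H(key) = 44 46, then zero-pad to 5 bytes: K' = 44 46 00 00 00.
K' ⊕ ipad = 72 70 36 36 36.  K' ⊕ opad = 18 1a 5c 5c 5c.
Inner input = (K'⊕ipad) ∥ m = 72 70 36 36 36 ∥ 2b f4 2b.
Inner hash: even-index sum = 466 mod 256 = 210; odd-index sum = 252 mod 256 = 252 → d2 fc.
Outer input = (K'⊕opad) ∥ inner = 18 1a 5c 5c 5c ∥ d2 fc.
Outer hash (tag): even-index sum = 460 mod 256 = 204; odd-index sum = 328 mod 256 = 72 → cc 48.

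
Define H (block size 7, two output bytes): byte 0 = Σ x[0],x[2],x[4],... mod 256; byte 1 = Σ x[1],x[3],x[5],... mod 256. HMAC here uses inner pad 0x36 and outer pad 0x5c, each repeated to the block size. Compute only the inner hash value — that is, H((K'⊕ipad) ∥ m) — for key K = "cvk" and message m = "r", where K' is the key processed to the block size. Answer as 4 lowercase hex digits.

1e1e

Key "cvk" = 63 76 6b is 3 bytes ≤ B = 7; zero-pad to 7 bytes: K' = 63 76 6b 00 00 00 00.
K' ⊕ ipad = 55 40 5d 36 36 36 36.
Inner input = 55 40 5d 36 36 36 36 ∥ 72.
Inner hash: even-index sum = 286 mod 256 = 30; odd-index sum = 286 mod 256 = 30 → 1e 1e.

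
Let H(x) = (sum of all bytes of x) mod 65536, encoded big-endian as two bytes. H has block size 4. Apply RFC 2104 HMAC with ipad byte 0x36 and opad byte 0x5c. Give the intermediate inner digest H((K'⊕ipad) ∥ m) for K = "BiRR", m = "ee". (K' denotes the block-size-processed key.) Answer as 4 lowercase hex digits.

Key "BiRR" = 42 69 52 52 is exactly B = 4 bytes: K' = 42 69 52 52.
K' ⊕ ipad = 74 5f 64 64.
Inner input = 74 5f 64 64 ∥ 65 65.
Inner hash: sum = 116+95+100+100+101+101 = 613 → 02 65.

0265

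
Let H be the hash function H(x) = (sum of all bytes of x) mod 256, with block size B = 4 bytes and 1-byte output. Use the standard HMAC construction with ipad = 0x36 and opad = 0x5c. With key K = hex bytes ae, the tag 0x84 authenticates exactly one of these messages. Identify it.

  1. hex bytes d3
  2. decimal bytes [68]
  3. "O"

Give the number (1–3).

2

Key hex bytes ae is 1 byte ≤ B = 4; zero-pad to 4 bytes: K' = ae 00 00 00.
K' ⊕ ipad = 98 36 36 36; K' ⊕ opad = f2 5c 5c 5c.
m1: inner = H(98 36 36 36 d3) = 0d; tag = H(f2 5c 5c 5c 0d) = 13
m2: inner = H(98 36 36 36 44) = 7e; tag = H(f2 5c 5c 5c 7e) = 84 ← matches
m3: inner = H(98 36 36 36 4f) = 89; tag = H(f2 5c 5c 5c 89) = 8f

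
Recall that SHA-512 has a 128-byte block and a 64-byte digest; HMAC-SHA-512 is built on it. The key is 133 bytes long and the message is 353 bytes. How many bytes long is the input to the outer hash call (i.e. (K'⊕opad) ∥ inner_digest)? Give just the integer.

Key is 133 > 128 bytes, so it is hashed to 64 bytes then zero-padded to 128: |K'| = 128.
Outer input = (K'⊕opad) ∥ H(inner) → 128 + 64 = 192 bytes.

192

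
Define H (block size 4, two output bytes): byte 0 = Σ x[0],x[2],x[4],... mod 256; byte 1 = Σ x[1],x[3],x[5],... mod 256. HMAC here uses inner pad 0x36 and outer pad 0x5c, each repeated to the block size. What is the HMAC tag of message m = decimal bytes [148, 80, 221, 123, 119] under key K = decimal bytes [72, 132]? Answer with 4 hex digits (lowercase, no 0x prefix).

Key decimal bytes [72, 132] = 48 84 is 2 bytes ≤ B = 4; zero-pad to 4 bytes: K' = 48 84 00 00.
K' ⊕ ipad = 7e b2 36 36.  K' ⊕ opad = 14 d8 5c 5c.
Inner input = (K'⊕ipad) ∥ m = 7e b2 36 36 ∥ 94 50 dd 7b 77.
Inner hash: even-index sum = 668 mod 256 = 156; odd-index sum = 435 mod 256 = 179 → 9c b3.
Outer input = (K'⊕opad) ∥ inner = 14 d8 5c 5c ∥ 9c b3.
Outer hash (tag): even-index sum = 268 mod 256 = 12; odd-index sum = 487 mod 256 = 231 → 0c e7.

0ce7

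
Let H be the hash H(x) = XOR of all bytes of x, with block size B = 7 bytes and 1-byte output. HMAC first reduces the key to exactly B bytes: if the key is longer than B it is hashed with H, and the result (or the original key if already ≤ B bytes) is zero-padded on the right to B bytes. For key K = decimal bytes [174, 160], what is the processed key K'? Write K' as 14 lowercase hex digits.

Key decimal bytes [174, 160] = ae a0 is 2 bytes ≤ B = 7; zero-pad to 7 bytes: K' = ae a0 00 00 00 00 00.

aea00000000000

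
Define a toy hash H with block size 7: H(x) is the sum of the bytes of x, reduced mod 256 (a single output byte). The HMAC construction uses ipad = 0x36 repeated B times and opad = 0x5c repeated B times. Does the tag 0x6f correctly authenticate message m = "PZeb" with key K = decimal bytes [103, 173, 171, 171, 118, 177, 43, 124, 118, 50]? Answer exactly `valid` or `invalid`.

Key decimal bytes [103, 173, 171, 171, 118, 177, 43, 124, 118, 50] = 67 ad ab ab 76 b1 2b 7c 76 32 is 10 bytes > B = 7, so hash it first: H(key) = e0, then zero-pad to 7 bytes: K' = e0 00 00 00 00 00 00.
K' ⊕ ipad = d6 36 36 36 36 36 36; K' ⊕ opad = bc 5c 5c 5c 5c 5c 5c.
Inner hash: sum = 214+54+54+54+54+54+54+80+90+101+98 = 907; mod 256 = 139 → 8b.
Outer hash (recomputed tag): sum = 188+92+92+92+92+92+92+139 = 879; mod 256 = 111 → 6f.
Recomputed tag = 6f; claimed = 6f → match.

valid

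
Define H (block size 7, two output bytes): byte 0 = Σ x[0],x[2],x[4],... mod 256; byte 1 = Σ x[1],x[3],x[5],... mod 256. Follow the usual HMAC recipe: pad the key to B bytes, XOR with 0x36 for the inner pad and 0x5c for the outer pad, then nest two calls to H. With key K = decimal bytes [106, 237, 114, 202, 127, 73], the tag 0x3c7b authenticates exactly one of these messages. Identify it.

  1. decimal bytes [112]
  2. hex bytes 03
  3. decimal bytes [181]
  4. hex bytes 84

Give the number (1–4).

2

Key decimal bytes [106, 237, 114, 202, 127, 73] = 6a ed 72 ca 7f 49 is 6 bytes ≤ B = 7; zero-pad to 7 bytes: K' = 6a ed 72 ca 7f 49 00.
K' ⊕ ipad = 5c db 44 fc 49 7f 36; K' ⊕ opad = 36 b1 2e 96 23 15 5c.
m1: inner = H(5c db 44 fc 49 7f 36 70) = 1f c6; tag = H(36 b1 2e 96 23 15 5c 1f c6) = a97b
m2: inner = H(5c db 44 fc 49 7f 36 03) = 1f 59; tag = H(36 b1 2e 96 23 15 5c 1f 59) = 3c7b ← matches
m3: inner = H(5c db 44 fc 49 7f 36 b5) = 1f 0b; tag = H(36 b1 2e 96 23 15 5c 1f 0b) = ee7b
m4: inner = H(5c db 44 fc 49 7f 36 84) = 1f da; tag = H(36 b1 2e 96 23 15 5c 1f da) = bd7b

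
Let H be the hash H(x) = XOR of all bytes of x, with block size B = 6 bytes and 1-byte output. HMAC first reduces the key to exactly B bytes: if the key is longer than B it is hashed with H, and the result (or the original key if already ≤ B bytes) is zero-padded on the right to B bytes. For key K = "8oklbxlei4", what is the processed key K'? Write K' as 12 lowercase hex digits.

|K| = 10 > B = 6, so first hash the key.
H(K): XOR 38⊕6f⊕6b⊕6c⊕62⊕78⊕6c⊕65⊕69⊕34 = 1e.
Zero-pad H(K) = 1e to 6 bytes: K' = 1e 00 00 00 00 00.

1e0000000000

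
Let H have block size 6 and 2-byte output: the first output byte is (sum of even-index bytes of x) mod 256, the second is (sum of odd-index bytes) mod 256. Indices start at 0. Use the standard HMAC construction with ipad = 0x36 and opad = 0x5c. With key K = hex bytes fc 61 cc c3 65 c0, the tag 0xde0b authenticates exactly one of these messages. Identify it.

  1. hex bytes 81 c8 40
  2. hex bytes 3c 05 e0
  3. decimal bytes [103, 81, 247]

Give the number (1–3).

Key hex bytes fc 61 cc c3 65 c0 is exactly B = 6 bytes: K' = fc 61 cc c3 65 c0.
K' ⊕ ipad = ca 57 fa f5 53 f6; K' ⊕ opad = a0 3d 90 9f 39 9c.
m1: inner = H(ca 57 fa f5 53 f6 81 c8 40) = d8 0a; tag = H(a0 3d 90 9f 39 9c d8 0a) = 4182
m2: inner = H(ca 57 fa f5 53 f6 3c 05 e0) = 33 47; tag = H(a0 3d 90 9f 39 9c 33 47) = 9cbf
m3: inner = H(ca 57 fa f5 53 f6 67 51 f7) = 75 93; tag = H(a0 3d 90 9f 39 9c 75 93) = de0b ← matches

3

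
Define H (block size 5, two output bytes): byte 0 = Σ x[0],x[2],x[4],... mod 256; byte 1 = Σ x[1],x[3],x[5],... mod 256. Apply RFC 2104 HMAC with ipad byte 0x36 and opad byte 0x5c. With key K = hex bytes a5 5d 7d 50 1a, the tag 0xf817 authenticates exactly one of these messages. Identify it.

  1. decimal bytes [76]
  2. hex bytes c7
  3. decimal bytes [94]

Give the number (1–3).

Key hex bytes a5 5d 7d 50 1a is exactly B = 5 bytes: K' = a5 5d 7d 50 1a.
K' ⊕ ipad = 93 6b 4b 66 2c; K' ⊕ opad = f9 01 21 0c 46.
m1: inner = H(93 6b 4b 66 2c 4c) = 0a 1d; tag = H(f9 01 21 0c 46 0a 1d) = 7d17
m2: inner = H(93 6b 4b 66 2c c7) = 0a 98; tag = H(f9 01 21 0c 46 0a 98) = f817 ← matches
m3: inner = H(93 6b 4b 66 2c 5e) = 0a 2f; tag = H(f9 01 21 0c 46 0a 2f) = 8f17

2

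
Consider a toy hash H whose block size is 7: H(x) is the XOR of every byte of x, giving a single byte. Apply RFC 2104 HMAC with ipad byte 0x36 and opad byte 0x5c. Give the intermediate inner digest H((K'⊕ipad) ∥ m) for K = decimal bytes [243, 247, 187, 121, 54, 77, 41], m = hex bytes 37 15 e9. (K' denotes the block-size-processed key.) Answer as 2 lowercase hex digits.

69

Key decimal bytes [243, 247, 187, 121, 54, 77, 41] = f3 f7 bb 79 36 4d 29 is exactly B = 7 bytes: K' = f3 f7 bb 79 36 4d 29.
K' ⊕ ipad = c5 c1 8d 4f 00 7b 1f.
Inner input = c5 c1 8d 4f 00 7b 1f ∥ 37 15 e9.
Inner hash: XOR c5⊕c1⊕8d⊕4f⊕00⊕7b⊕1f⊕37⊕15⊕e9 = 69.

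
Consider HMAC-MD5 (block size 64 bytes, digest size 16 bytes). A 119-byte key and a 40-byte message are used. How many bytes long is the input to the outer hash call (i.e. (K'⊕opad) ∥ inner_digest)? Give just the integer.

80

Key is 119 > 64 bytes, so it is hashed to 16 bytes then zero-padded to 64: |K'| = 64.
Outer input = (K'⊕opad) ∥ H(inner) → 64 + 16 = 80 bytes.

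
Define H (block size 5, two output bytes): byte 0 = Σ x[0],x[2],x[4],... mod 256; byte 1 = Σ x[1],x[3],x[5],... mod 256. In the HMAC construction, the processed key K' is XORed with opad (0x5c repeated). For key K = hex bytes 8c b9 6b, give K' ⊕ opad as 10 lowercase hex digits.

d0e5375c5c

Key hex bytes 8c b9 6b is 3 bytes ≤ B = 5; zero-pad to 5 bytes: K' = 8c b9 6b 00 00.
XOR each byte with 0x5c: 8c⊕5c=d0, b9⊕5c=e5, 6b⊕5c=37, 00⊕5c=5c, 00⊕5c=5c.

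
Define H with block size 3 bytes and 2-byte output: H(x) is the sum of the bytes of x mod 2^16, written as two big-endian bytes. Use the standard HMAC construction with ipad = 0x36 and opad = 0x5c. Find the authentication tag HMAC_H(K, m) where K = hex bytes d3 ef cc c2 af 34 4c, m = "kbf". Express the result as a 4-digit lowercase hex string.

01bc

Key hex bytes d3 ef cc c2 af 34 4c is 7 bytes > B = 3, so hash it first: H(key) = 04 7f, then zero-pad to 3 bytes: K' = 04 7f 00.
K' ⊕ ipad = 32 49 36.  K' ⊕ opad = 58 23 5c.
Inner input = (K'⊕ipad) ∥ m = 32 49 36 ∥ 6b 62 66.
Inner hash: sum = 50+73+54+107+98+102 = 484 → 01 e4.
Outer input = (K'⊕opad) ∥ inner = 58 23 5c ∥ 01 e4.
Outer hash (tag): sum = 88+35+92+1+228 = 444 → 01 bc.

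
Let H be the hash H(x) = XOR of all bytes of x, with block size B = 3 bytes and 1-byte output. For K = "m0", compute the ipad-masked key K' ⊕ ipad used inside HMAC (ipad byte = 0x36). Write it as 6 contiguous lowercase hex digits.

Key "m0" = 6d 30 is 2 bytes ≤ B = 3; zero-pad to 3 bytes: K' = 6d 30 00.
XOR each byte with 0x36: 6d⊕36=5b, 30⊕36=06, 00⊕36=36.

5b0636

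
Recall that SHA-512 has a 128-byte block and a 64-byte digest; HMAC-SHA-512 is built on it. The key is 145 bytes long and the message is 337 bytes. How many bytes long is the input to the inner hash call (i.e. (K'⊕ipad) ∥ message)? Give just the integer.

465

Key is 145 > 128 bytes, so it is hashed to 64 bytes then zero-padded to 128: |K'| = 128.
Inner input = (K'⊕ipad) ∥ m → 128 + 337 = 465 bytes.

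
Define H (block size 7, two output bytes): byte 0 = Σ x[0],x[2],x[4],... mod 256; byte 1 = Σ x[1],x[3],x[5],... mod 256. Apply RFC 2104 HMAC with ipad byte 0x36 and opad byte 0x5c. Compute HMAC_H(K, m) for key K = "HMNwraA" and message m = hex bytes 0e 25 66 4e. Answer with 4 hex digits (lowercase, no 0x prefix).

Key "HMNwraA" = 48 4d 4e 77 72 61 41 is exactly B = 7 bytes: K' = 48 4d 4e 77 72 61 41.
K' ⊕ ipad = 7e 7b 78 41 44 57 77.  K' ⊕ opad = 14 11 12 2b 2e 3d 1d.
Inner input = (K'⊕ipad) ∥ m = 7e 7b 78 41 44 57 77 ∥ 0e 25 66 4e.
Inner hash: even-index sum = 548 mod 256 = 36; odd-index sum = 391 mod 256 = 135 → 24 87.
Outer input = (K'⊕opad) ∥ inner = 14 11 12 2b 2e 3d 1d ∥ 24 87.
Outer hash (tag): even-index sum = 248 mod 256 = 248; odd-index sum = 157 mod 256 = 157 → f8 9d.

f89d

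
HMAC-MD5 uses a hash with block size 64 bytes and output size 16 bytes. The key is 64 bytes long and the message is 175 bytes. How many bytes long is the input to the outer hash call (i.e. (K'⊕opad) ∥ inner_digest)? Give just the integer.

Key is 64 ≤ 64 bytes, zero-padded: |K'| = 64.
Outer input = (K'⊕opad) ∥ H(inner) → 64 + 16 = 80 bytes.

80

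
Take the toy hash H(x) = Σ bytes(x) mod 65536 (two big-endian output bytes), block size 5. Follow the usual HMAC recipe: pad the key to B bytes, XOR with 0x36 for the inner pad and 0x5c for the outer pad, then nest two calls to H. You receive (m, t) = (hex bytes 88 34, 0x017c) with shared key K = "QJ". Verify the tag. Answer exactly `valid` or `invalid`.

Key "QJ" = 51 4a is 2 bytes ≤ B = 5; zero-pad to 5 bytes: K' = 51 4a 00 00 00.
K' ⊕ ipad = 67 7c 36 36 36; K' ⊕ opad = 0d 16 5c 5c 5c.
Inner hash: sum = 103+124+54+54+54+136+52 = 577 → 02 41.
Outer hash (recomputed tag): sum = 13+22+92+92+92+2+65 = 378 → 01 7a.
Recomputed tag = 017a; claimed = 017c → mismatch.

invalid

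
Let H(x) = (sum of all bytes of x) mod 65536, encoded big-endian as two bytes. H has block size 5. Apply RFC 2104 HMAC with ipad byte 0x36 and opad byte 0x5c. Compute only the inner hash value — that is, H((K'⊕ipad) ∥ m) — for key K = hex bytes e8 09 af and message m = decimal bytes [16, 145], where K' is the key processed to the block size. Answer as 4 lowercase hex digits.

Key hex bytes e8 09 af is 3 bytes ≤ B = 5; zero-pad to 5 bytes: K' = e8 09 af 00 00.
K' ⊕ ipad = de 3f 99 36 36.
Inner input = de 3f 99 36 36 ∥ 10 91.
Inner hash: sum = 222+63+153+54+54+16+145 = 707 → 02 c3.

02c3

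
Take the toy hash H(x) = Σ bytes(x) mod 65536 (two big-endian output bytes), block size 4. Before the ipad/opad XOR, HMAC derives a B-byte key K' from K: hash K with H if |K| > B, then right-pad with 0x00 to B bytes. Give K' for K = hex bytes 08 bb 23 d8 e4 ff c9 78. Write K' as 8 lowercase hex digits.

04e20000

|K| = 8 > B = 4, so first hash the key.
H(K): sum = 8+187+35+216+228+255+201+120 = 1250 → 04 e2.
Zero-pad H(K) = 04 e2 to 4 bytes: K' = 04 e2 00 00.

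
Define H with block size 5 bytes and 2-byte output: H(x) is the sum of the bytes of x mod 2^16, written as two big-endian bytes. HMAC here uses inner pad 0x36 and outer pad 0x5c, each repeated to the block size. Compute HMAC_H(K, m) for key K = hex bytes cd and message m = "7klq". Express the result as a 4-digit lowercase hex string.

Key hex bytes cd is 1 byte ≤ B = 5; zero-pad to 5 bytes: K' = cd 00 00 00 00.
K' ⊕ ipad = fb 36 36 36 36.  K' ⊕ opad = 91 5c 5c 5c 5c.
Inner input = (K'⊕ipad) ∥ m = fb 36 36 36 36 ∥ 37 6b 6c 71.
Inner hash: sum = 251+54+54+54+54+55+107+108+113 = 850 → 03 52.
Outer input = (K'⊕opad) ∥ inner = 91 5c 5c 5c 5c ∥ 03 52.
Outer hash (tag): sum = 145+92+92+92+92+3+82 = 598 → 02 56.

0256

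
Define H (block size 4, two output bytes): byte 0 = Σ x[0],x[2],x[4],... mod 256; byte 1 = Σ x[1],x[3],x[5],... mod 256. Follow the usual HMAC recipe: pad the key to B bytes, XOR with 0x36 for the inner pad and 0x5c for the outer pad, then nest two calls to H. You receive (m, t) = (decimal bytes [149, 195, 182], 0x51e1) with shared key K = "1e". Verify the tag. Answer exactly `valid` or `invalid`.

valid

Key "1e" = 31 65 is 2 bytes ≤ B = 4; zero-pad to 4 bytes: K' = 31 65 00 00.
K' ⊕ ipad = 07 53 36 36; K' ⊕ opad = 6d 39 5c 5c.
Inner hash: even-index sum = 392 mod 256 = 136; odd-index sum = 332 mod 256 = 76 → 88 4c.
Outer hash (recomputed tag): even-index sum = 337 mod 256 = 81; odd-index sum = 225 mod 256 = 225 → 51 e1.
Recomputed tag = 51e1; claimed = 51e1 → match.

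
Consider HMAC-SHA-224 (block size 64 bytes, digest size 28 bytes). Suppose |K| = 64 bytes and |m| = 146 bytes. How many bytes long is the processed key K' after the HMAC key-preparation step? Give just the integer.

Key is 64 ≤ 64 bytes, zero-padded: |K'| = 64.

64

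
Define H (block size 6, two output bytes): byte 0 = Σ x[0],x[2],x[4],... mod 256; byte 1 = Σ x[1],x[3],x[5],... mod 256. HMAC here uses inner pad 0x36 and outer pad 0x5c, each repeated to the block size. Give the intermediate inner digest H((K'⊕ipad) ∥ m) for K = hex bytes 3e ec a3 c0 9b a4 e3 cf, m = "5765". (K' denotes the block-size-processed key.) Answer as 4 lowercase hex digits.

Key hex bytes 3e ec a3 c0 9b a4 e3 cf is 8 bytes > B = 6, so hash it first: H(key) = 5f 1f, then zero-pad to 6 bytes: K' = 5f 1f 00 00 00 00.
K' ⊕ ipad = 69 29 36 36 36 36.
Inner input = 69 29 36 36 36 36 ∥ 35 37 36 35.
Inner hash: even-index sum = 320 mod 256 = 64; odd-index sum = 257 mod 256 = 1 → 40 01.

4001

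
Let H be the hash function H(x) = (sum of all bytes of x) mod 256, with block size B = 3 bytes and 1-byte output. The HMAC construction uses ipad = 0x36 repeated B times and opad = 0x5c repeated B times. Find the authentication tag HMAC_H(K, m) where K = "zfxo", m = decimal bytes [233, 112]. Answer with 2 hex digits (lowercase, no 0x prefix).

Key "zfxo" = 7a 66 78 6f is 4 bytes > B = 3, so hash it first: H(key) = c7, then zero-pad to 3 bytes: K' = c7 00 00.
K' ⊕ ipad = f1 36 36.  K' ⊕ opad = 9b 5c 5c.
Inner input = (K'⊕ipad) ∥ m = f1 36 36 ∥ e9 70.
Inner hash: sum = 241+54+54+233+112 = 694; mod 256 = 182 → b6.
Outer input = (K'⊕opad) ∥ inner = 9b 5c 5c ∥ b6.
Outer hash (tag): sum = 155+92+92+182 = 521; mod 256 = 9 → 09.

09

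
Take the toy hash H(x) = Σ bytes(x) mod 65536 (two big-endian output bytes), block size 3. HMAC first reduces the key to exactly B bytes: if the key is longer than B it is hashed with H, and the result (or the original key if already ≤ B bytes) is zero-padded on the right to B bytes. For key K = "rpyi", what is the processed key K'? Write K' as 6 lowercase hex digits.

01c400

|K| = 4 > B = 3, so first hash the key.
H(K): sum = 114+112+121+105 = 452 → 01 c4.
Zero-pad H(K) = 01 c4 to 3 bytes: K' = 01 c4 00.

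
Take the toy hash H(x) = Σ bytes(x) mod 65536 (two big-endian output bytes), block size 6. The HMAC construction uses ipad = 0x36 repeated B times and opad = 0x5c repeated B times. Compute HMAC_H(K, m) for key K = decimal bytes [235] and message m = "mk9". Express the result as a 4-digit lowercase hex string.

Key decimal bytes [235] = eb is 1 byte ≤ B = 6; zero-pad to 6 bytes: K' = eb 00 00 00 00 00.
K' ⊕ ipad = dd 36 36 36 36 36.  K' ⊕ opad = b7 5c 5c 5c 5c 5c.
Inner input = (K'⊕ipad) ∥ m = dd 36 36 36 36 36 ∥ 6d 6b 39.
Inner hash: sum = 221+54+54+54+54+54+109+107+57 = 764 → 02 fc.
Outer input = (K'⊕opad) ∥ inner = b7 5c 5c 5c 5c 5c ∥ 02 fc.
Outer hash (tag): sum = 183+92+92+92+92+92+2+252 = 897 → 03 81.

0381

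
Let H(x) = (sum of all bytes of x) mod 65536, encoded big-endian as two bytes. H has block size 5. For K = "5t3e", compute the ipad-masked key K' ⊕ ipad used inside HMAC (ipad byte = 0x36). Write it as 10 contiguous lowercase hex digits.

Key "5t3e" = 35 74 33 65 is 4 bytes ≤ B = 5; zero-pad to 5 bytes: K' = 35 74 33 65 00.
XOR each byte with 0x36: 35⊕36=03, 74⊕36=42, 33⊕36=05, 65⊕36=53, 00⊕36=36.

0342055336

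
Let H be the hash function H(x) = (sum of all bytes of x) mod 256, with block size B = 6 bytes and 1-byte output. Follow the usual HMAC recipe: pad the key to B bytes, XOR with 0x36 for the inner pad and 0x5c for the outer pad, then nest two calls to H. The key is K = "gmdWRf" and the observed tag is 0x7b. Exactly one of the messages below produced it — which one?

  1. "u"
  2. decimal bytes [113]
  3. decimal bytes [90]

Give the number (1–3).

2

Key "gmdWRf" = 67 6d 64 57 52 66 is exactly B = 6 bytes: K' = 67 6d 64 57 52 66.
K' ⊕ ipad = 51 5b 52 61 64 50; K' ⊕ opad = 3b 31 38 0b 0e 3a.
m1: inner = H(51 5b 52 61 64 50 75) = 88; tag = H(3b 31 38 0b 0e 3a 88) = 7f
m2: inner = H(51 5b 52 61 64 50 71) = 84; tag = H(3b 31 38 0b 0e 3a 84) = 7b ← matches
m3: inner = H(51 5b 52 61 64 50 5a) = 6d; tag = H(3b 31 38 0b 0e 3a 6d) = 64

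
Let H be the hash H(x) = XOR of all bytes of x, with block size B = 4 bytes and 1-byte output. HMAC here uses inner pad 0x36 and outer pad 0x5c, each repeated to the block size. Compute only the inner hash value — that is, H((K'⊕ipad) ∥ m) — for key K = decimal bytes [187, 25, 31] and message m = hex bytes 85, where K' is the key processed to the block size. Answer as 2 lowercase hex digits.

38

Key decimal bytes [187, 25, 31] = bb 19 1f is 3 bytes ≤ B = 4; zero-pad to 4 bytes: K' = bb 19 1f 00.
K' ⊕ ipad = 8d 2f 29 36.
Inner input = 8d 2f 29 36 ∥ 85.
Inner hash: XOR 8d⊕2f⊕29⊕36⊕85 = 38.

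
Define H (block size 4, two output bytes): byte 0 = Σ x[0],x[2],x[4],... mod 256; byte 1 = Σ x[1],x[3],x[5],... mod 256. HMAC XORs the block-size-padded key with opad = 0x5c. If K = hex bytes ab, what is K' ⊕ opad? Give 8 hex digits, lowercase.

f75c5c5c

Key hex bytes ab is 1 byte ≤ B = 4; zero-pad to 4 bytes: K' = ab 00 00 00.
XOR each byte with 0x5c: ab⊕5c=f7, 00⊕5c=5c, 00⊕5c=5c, 00⊕5c=5c.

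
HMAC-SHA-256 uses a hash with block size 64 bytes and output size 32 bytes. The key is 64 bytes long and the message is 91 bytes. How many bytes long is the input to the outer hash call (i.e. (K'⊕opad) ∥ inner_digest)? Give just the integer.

96

Key is 64 ≤ 64 bytes, zero-padded: |K'| = 64.
Outer input = (K'⊕opad) ∥ H(inner) → 64 + 32 = 96 bytes.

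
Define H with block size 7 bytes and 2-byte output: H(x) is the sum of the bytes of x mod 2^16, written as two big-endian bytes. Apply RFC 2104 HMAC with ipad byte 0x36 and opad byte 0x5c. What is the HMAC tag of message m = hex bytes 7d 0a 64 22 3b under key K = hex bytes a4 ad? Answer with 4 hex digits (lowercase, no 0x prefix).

043b

Key hex bytes a4 ad is 2 bytes ≤ B = 7; zero-pad to 7 bytes: K' = a4 ad 00 00 00 00 00.
K' ⊕ ipad = 92 9b 36 36 36 36 36.  K' ⊕ opad = f8 f1 5c 5c 5c 5c 5c.
Inner input = (K'⊕ipad) ∥ m = 92 9b 36 36 36 36 36 ∥ 7d 0a 64 22 3b.
Inner hash: sum = 146+155+54+54+54+54+54+125+10+100+34+59 = 899 → 03 83.
Outer input = (K'⊕opad) ∥ inner = f8 f1 5c 5c 5c 5c 5c ∥ 03 83.
Outer hash (tag): sum = 248+241+92+92+92+92+92+3+131 = 1083 → 04 3b.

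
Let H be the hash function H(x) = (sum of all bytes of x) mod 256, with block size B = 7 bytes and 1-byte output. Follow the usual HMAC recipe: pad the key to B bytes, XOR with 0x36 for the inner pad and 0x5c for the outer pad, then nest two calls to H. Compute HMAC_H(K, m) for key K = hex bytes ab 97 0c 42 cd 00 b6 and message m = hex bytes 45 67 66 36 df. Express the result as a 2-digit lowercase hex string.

cb

Key hex bytes ab 97 0c 42 cd 00 b6 is exactly B = 7 bytes: K' = ab 97 0c 42 cd 00 b6.
K' ⊕ ipad = 9d a1 3a 74 fb 36 80.  K' ⊕ opad = f7 cb 50 1e 91 5c ea.
Inner input = (K'⊕ipad) ∥ m = 9d a1 3a 74 fb 36 80 ∥ 45 67 66 36 df.
Inner hash: sum = 157+161+58+116+251+54+128+69+103+102+54+223 = 1476; mod 256 = 196 → c4.
Outer input = (K'⊕opad) ∥ inner = f7 cb 50 1e 91 5c ea ∥ c4.
Outer hash (tag): sum = 247+203+80+30+145+92+234+196 = 1227; mod 256 = 203 → cb.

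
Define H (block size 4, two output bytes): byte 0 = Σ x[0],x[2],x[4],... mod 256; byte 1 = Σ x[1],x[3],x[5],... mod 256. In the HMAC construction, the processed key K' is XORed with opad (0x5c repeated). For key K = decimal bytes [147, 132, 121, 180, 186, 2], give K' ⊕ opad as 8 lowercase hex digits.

9a665c5c

Key decimal bytes [147, 132, 121, 180, 186, 2] = 93 84 79 b4 ba 02 is 6 bytes > B = 4, so hash it first: H(key) = c6 3a, then zero-pad to 4 bytes: K' = c6 3a 00 00.
XOR each byte with 0x5c: c6⊕5c=9a, 3a⊕5c=66, 00⊕5c=5c, 00⊕5c=5c.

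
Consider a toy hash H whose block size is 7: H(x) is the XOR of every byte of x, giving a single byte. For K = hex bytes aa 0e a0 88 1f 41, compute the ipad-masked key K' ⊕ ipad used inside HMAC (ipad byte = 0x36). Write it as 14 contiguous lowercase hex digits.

9c3896be297736

Key hex bytes aa 0e a0 88 1f 41 is 6 bytes ≤ B = 7; zero-pad to 7 bytes: K' = aa 0e a0 88 1f 41 00.
XOR each byte with 0x36: aa⊕36=9c, 0e⊕36=38, a0⊕36=96, 88⊕36=be, 1f⊕36=29, 41⊕36=77, 00⊕36=36.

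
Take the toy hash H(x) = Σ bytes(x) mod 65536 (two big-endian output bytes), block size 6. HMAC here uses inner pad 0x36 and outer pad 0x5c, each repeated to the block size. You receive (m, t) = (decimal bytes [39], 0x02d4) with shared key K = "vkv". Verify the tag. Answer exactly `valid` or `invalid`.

Key "vkv" = 76 6b 76 is 3 bytes ≤ B = 6; zero-pad to 6 bytes: K' = 76 6b 76 00 00 00.
K' ⊕ ipad = 40 5d 40 36 36 36; K' ⊕ opad = 2a 37 2a 5c 5c 5c.
Inner hash: sum = 64+93+64+54+54+54+39 = 422 → 01 a6.
Outer hash (recomputed tag): sum = 42+55+42+92+92+92+1+166 = 582 → 02 46.
Recomputed tag = 0246; claimed = 02d4 → mismatch.

invalid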